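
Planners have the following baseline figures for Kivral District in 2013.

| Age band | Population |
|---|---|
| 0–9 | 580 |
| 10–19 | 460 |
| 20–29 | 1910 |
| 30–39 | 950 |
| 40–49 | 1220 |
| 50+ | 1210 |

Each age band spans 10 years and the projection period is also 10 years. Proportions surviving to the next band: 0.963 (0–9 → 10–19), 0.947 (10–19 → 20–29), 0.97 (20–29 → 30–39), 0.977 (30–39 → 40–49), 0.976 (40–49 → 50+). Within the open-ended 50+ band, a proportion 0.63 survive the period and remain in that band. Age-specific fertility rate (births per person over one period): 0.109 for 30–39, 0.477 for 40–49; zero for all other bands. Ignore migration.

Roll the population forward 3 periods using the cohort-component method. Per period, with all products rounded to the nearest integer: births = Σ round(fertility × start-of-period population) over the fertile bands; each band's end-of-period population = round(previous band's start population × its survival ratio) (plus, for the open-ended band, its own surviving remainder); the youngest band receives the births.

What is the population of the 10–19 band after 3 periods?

621

Call the groups 1 to 6, youngest first.
Period 1.
Births: 950 × 0.109 = 104  |  1220 × 0.477 = 582 → total 686
Group 2: 580 × 0.963 = 559
Group 3: 460 × 0.947 = 436
Group 4: 1910 × 0.97 = 1853
Group 5: 950 × 0.977 = 928
Group 6: 1220 × 0.976 + 1210 × 0.63 = 1191 + 762 = 1953
End of period: [686, 559, 436, 1853, 928, 1953]
Period 2.
Births: 1853 × 0.109 = 202  |  928 × 0.477 = 443 → total 645
Group 2: 686 × 0.963 = 661
Group 3: 559 × 0.947 = 529
Group 4: 436 × 0.97 = 423
Group 5: 1853 × 0.977 = 1810
Group 6: 928 × 0.976 + 1953 × 0.63 = 906 + 1230 = 2136
End of period: [645, 661, 529, 423, 1810, 2136]
Period 3.
Births: 423 × 0.109 = 46  |  1810 × 0.477 = 863 → total 909
Group 2: 645 × 0.963 = 621
Group 3: 661 × 0.947 = 626
Group 4: 529 × 0.97 = 513
Group 5: 423 × 0.977 = 413
Group 6: 1810 × 0.976 + 2136 × 0.63 = 1767 + 1346 = 3113
End of period: [909, 621, 626, 513, 413, 3113]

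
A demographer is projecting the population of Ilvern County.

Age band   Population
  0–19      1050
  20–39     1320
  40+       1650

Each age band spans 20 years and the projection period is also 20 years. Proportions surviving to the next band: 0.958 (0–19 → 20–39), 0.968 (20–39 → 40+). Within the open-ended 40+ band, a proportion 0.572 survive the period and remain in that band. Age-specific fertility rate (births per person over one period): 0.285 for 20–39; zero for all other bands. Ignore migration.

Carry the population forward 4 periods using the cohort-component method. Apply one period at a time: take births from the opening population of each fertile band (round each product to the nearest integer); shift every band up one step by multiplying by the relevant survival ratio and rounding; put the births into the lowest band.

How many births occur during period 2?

(Groups numbered youngest = 1 to oldest = 3.)
— Period 1 —
Births: 1320 * 0.285 = 376
Group 2: 1050 * 0.958 = 1006
Group 3: 1320 * 0.968 + 1650 * 0.572 = 1278 + 944 = 2222
End of period: [376, 1006, 2222]
— Period 2 —
Births: 1006 * 0.285 = 287
Group 2: 376 * 0.958 = 360
Group 3: 1006 * 0.968 + 2222 * 0.572 = 974 + 1271 = 2245
End of period: [287, 360, 2245]

287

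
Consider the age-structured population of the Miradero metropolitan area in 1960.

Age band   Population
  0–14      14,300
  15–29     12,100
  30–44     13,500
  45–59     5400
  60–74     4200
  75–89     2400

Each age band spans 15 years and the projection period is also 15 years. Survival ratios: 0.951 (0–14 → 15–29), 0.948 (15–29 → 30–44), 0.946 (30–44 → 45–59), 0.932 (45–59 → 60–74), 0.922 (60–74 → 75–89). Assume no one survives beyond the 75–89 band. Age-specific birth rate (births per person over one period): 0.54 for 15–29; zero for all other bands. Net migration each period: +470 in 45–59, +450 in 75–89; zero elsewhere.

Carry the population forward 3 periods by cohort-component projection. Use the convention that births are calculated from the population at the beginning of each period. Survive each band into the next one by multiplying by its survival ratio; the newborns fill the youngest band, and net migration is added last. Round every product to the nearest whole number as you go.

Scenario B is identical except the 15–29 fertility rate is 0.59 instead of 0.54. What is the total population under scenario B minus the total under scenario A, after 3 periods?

1842

— Period 1 —
Births: 12100 × 0.54 = 6534
15–29: 14300 × 0.951 = 13599
30–44: 12100 × 0.948 = 11471
45–59: 13500 × 0.946 = 12771
60–74: 5400 × 0.932 = 5033
75–89: 4200 × 0.922 = 3872
Net migration: 45–59 + 470 → 13241; 75–89 + 450 → 4322
Giving 6534 / 13599 / 11471 / 13241 / 5033 / 4322.
— Period 2 —
Births: 13599 × 0.54 = 7343
15–29: 6534 × 0.951 = 6214
30–44: 13599 × 0.948 = 12892
45–59: 11471 × 0.946 = 10852
60–74: 13241 × 0.932 = 12341
75–89: 5033 × 0.922 = 4640
Net migration: 45–59 + 470 → 11322; 75–89 + 450 → 5090
Giving 7343 / 6214 / 12892 / 11322 / 12341 / 5090.
— Period 3 —
Births: 6214 × 0.54 = 3356
15–29: 7343 × 0.951 = 6983
30–44: 6214 × 0.948 = 5891
45–59: 12892 × 0.946 = 12196
60–74: 11322 × 0.932 = 10552
75–89: 12341 × 0.922 = 11378
Net migration: 45–59 + 470 → 12666; 75–89 + 450 → 11828
Giving 3356 / 6983 / 5891 / 12666 / 10552 / 11828.
Scenario A total after 3 periods: 51276
Scenario B projection —
— Period 1 —
Births: 12100 × 0.59 = 7139
15–29: 14300 × 0.951 = 13599
30–44: 12100 × 0.948 = 11471
45–59: 13500 × 0.946 = 12771
60–74: 5400 × 0.932 = 5033
75–89: 4200 × 0.922 = 3872
Net migration: 45–59 + 470 → 13241; 75–89 + 450 → 4322
Giving 7139 / 13599 / 11471 / 13241 / 5033 / 4322.
— Period 2 —
Births: 13599 × 0.59 = 8023
15–29: 7139 × 0.951 = 6789
30–44: 13599 × 0.948 = 12892
45–59: 11471 × 0.946 = 10852
60–74: 13241 × 0.932 = 12341
75–89: 5033 × 0.922 = 4640
Net migration: 45–59 + 470 → 11322; 75–89 + 450 → 5090
Giving 8023 / 6789 / 12892 / 11322 / 12341 / 5090.
— Period 3 —
Births: 6789 × 0.59 = 4006
15–29: 8023 × 0.951 = 7630
30–44: 6789 × 0.948 = 6436
45–59: 12892 × 0.946 = 12196
60–74: 11322 × 0.932 = 10552
75–89: 12341 × 0.922 = 11378
Net migration: 45–59 + 470 → 12666; 75–89 + 450 → 11828
Giving 4006 / 7630 / 6436 / 12666 / 10552 / 11828.
Scenario B total after 3 periods: 53118
Difference B − A = 53118 − 51276 = 1842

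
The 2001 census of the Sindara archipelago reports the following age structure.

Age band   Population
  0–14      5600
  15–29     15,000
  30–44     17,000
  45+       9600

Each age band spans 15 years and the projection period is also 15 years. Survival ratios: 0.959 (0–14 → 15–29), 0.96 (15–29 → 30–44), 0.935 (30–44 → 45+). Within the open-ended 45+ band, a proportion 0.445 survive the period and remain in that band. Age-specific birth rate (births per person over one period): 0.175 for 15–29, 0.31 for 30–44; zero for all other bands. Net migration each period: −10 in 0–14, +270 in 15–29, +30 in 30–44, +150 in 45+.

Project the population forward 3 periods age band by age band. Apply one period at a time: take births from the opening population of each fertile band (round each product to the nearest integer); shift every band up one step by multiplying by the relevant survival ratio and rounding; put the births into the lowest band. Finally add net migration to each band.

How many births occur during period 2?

Period 1.
Births: 15000 × 0.175 = 2625  |  17000 × 0.31 = 5270 → total 7895
15–29: 5600 × 0.959 = 5370
30–44: 15000 × 0.96 = 14400
45+: 17000 × 0.935 + 9600 × 0.445 = 15895 + 4272 = 20167
Net migration: 0–14 − 10 → 7885; 15–29 + 270 → 5640; 30–44 + 30 → 14430; 45+ + 150 → 20317
→ [7885, 5640, 14430, 20317]
Period 2.
Births: 5640 × 0.175 = 987  |  14430 × 0.31 = 4473 → total 5460
15–29: 7885 × 0.959 = 7562
30–44: 5640 × 0.96 = 5414
45+: 14430 × 0.935 + 20317 × 0.445 = 13492 + 9041 = 22533
Net migration: 0–14 − 10 → 5450; 15–29 + 270 → 7832; 30–44 + 30 → 5444; 45+ + 150 → 22683
→ [5450, 7832, 5444, 22683]

5460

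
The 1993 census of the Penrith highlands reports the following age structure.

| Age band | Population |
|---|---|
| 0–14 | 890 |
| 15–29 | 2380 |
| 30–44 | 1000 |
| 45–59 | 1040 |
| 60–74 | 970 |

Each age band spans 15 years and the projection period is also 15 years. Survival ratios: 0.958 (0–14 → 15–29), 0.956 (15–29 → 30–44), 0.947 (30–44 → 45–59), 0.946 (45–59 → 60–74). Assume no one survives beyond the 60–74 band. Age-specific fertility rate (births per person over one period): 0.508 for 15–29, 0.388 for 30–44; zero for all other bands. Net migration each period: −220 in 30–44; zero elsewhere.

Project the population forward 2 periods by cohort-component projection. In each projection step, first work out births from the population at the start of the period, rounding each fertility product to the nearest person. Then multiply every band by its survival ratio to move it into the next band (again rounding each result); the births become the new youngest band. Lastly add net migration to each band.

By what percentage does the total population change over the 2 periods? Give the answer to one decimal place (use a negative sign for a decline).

-1.3

Numbering the bands 1..5 from youngest to oldest:
After projecting period 1:
Births: 2380 × 0.508 = 1209  |  1000 × 0.388 = 388 → total 1597
Band 2: 890 × 0.958 = 853
Band 3: 2380 × 0.956 = 2275
Band 4: 1000 × 0.947 = 947
Band 5: 1040 × 0.946 = 984
Net migration: Band 3 − 220 → 2055
Population now: 0–14=1597, 15–29=853, 30–44=2055, 45–59=947, 60–74=984
After projecting period 2:
Births: 853 × 0.508 = 433  |  2055 × 0.388 = 797 → total 1230
Band 2: 1597 × 0.958 = 1530
Band 3: 853 × 0.956 = 815
Band 4: 2055 × 0.947 = 1946
Band 5: 947 × 0.946 = 896
Net migration: Band 3 − 220 → 595
Population now: 0–14=1230, 15–29=1530, 30–44=595, 45–59=1946, 60–74=896
Total: 6280 → 6197; change = -83; percentage change = -1.3%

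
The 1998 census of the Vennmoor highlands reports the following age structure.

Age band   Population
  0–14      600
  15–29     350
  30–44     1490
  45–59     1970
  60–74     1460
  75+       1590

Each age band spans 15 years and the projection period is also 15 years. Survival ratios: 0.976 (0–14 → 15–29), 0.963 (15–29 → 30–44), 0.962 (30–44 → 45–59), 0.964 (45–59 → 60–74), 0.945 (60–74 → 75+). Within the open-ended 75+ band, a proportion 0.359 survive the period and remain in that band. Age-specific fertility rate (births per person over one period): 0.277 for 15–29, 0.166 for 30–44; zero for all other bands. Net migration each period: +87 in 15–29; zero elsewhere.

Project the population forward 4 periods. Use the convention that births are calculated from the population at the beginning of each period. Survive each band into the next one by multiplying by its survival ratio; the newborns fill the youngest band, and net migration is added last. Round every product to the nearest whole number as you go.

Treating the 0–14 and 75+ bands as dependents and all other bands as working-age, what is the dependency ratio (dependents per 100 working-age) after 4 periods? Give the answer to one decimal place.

77.1

Period 1:
Births: 350 × 0.277 = 97 ; 1490 × 0.166 = 247 → total 344
15–29: 600 × 0.976 = 586
30–44: 350 × 0.963 = 337
45–59: 1490 × 0.962 = 1433
60–74: 1970 × 0.964 = 1899
75+: 1460 × 0.945 + 1590 × 0.359 = 1380 + 571 = 1951
Net migration: 15–29 + 87 → 673
End of period: [344, 673, 337, 1433, 1899, 1951]
Period 2:
Births: 673 × 0.277 = 186 ; 337 × 0.166 = 56 → total 242
15–29: 344 × 0.976 = 336
30–44: 673 × 0.963 = 648
45–59: 337 × 0.962 = 324
60–74: 1433 × 0.964 = 1381
75+: 1899 × 0.945 + 1951 × 0.359 = 1795 + 700 = 2495
Net migration: 15–29 + 87 → 423
End of period: [242, 423, 648, 324, 1381, 2495]
Period 3:
Births: 423 × 0.277 = 117 ; 648 × 0.166 = 108 → total 225
15–29: 242 × 0.976 = 236
30–44: 423 × 0.963 = 407
45–59: 648 × 0.962 = 623
60–74: 324 × 0.964 = 312
75+: 1381 × 0.945 + 2495 × 0.359 = 1305 + 896 = 2201
Net migration: 15–29 + 87 → 323
End of period: [225, 323, 407, 623, 312, 2201]
Period 4:
Births: 323 × 0.277 = 89 ; 407 × 0.166 = 68 → total 157
15–29: 225 × 0.976 = 220
30–44: 323 × 0.963 = 311
45–59: 407 × 0.962 = 392
60–74: 623 × 0.964 = 601
75+: 312 × 0.945 + 2201 × 0.359 = 295 + 790 = 1085
Net migration: 15–29 + 87 → 307
End of period: [157, 307, 311, 392, 601, 1085]
Dependents (band 0–14 + band 75+) = 157 + 1085 = 1242; working-age = 1611; ratio = 1242/1611 × 100 = 77.1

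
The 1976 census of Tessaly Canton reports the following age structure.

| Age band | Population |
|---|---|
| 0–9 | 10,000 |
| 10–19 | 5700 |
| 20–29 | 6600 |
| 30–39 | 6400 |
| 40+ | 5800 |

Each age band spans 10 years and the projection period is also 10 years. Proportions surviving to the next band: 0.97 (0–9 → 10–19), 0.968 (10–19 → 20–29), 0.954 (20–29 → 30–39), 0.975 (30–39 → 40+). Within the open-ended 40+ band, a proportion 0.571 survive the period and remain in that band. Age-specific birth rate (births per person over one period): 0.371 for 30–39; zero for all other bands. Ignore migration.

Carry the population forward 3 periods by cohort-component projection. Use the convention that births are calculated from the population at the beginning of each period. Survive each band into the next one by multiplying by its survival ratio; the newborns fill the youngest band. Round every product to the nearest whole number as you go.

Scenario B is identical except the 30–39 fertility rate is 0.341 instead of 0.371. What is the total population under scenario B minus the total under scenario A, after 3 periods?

-521

After projecting period 1:
Births: 6400 * 0.371 = 2374
10–19: 10000 * 0.97 = 9700
20–29: 5700 * 0.968 = 5518
30–39: 6600 * 0.954 = 6296
40+: 6400 * 0.975 + 5800 * 0.571 = 6240 + 3312 = 9552
→ [2374, 9700, 5518, 6296, 9552]
After projecting period 2:
Births: 6296 * 0.371 = 2336
10–19: 2374 * 0.97 = 2303
20–29: 9700 * 0.968 = 9390
30–39: 5518 * 0.954 = 5264
40+: 6296 * 0.975 + 9552 * 0.571 = 6139 + 5454 = 11593
→ [2336, 2303, 9390, 5264, 11593]
After projecting period 3:
Births: 5264 * 0.371 = 1953
10–19: 2336 * 0.97 = 2266
20–29: 2303 * 0.968 = 2229
30–39: 9390 * 0.954 = 8958
40+: 5264 * 0.975 + 11593 * 0.571 = 5132 + 6620 = 11752
→ [1953, 2266, 2229, 8958, 11752]
Scenario A total after 3 periods: 27158
Scenario B projection —
After projecting period 1:
Births: 6400 * 0.341 = 2182
10–19: 10000 * 0.97 = 9700
20–29: 5700 * 0.968 = 5518
30–39: 6600 * 0.954 = 6296
40+: 6400 * 0.975 + 5800 * 0.571 = 6240 + 3312 = 9552
→ [2182, 9700, 5518, 6296, 9552]
After projecting period 2:
Births: 6296 * 0.341 = 2147
10–19: 2182 * 0.97 = 2117
20–29: 9700 * 0.968 = 9390
30–39: 5518 * 0.954 = 5264
40+: 6296 * 0.975 + 9552 * 0.571 = 6139 + 5454 = 11593
→ [2147, 2117, 9390, 5264, 11593]
After projecting period 3:
Births: 5264 * 0.341 = 1795
10–19: 2147 * 0.97 = 2083
20–29: 2117 * 0.968 = 2049
30–39: 9390 * 0.954 = 8958
40+: 5264 * 0.975 + 11593 * 0.571 = 5132 + 6620 = 11752
→ [1795, 2083, 2049, 8958, 11752]
Scenario B total after 3 periods: 26637
Difference B − A = 26637 − 27158 = -521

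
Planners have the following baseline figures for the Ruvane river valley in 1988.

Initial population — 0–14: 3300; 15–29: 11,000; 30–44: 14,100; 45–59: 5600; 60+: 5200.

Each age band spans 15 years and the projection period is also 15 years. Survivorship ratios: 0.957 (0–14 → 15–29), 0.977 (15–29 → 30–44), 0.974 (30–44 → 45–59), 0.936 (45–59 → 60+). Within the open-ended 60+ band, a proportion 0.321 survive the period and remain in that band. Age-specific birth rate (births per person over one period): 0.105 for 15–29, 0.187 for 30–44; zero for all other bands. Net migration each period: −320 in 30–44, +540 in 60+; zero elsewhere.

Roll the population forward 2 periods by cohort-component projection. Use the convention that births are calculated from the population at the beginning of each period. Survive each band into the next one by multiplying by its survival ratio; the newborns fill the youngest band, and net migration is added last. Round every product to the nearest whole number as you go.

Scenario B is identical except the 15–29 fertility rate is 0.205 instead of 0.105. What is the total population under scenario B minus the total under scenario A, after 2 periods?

1368

Numbering the groups 1..5 from youngest to oldest:
[period 1]
Births: 11000 × 0.105 = 1155  |  14100 × 0.187 = 2637 → total 3792
Group 2: 3300 × 0.957 = 3158
Group 3: 11000 × 0.977 = 10747
Group 4: 14100 × 0.974 = 13733
Group 5: 5600 × 0.936 + 5200 × 0.321 = 5242 + 1669 = 6911
Net migration: Group 3 − 320 → 10427; Group 5 + 540 → 7451
Population now: 0–14=3792, 15–29=3158, 30–44=10427, 45–59=13733, 60+=7451
[period 2]
Births: 3158 × 0.105 = 332  |  10427 × 0.187 = 1950 → total 2282
Group 2: 3792 × 0.957 = 3629
Group 3: 3158 × 0.977 = 3085
Group 4: 10427 × 0.974 = 10156
Group 5: 13733 × 0.936 + 7451 × 0.321 = 12854 + 2392 = 15246
Net migration: Group 3 − 320 → 2765; Group 5 + 540 → 15786
Population now: 0–14=2282, 15–29=3629, 30–44=2765, 45–59=10156, 60+=15786
Scenario A total after 2 periods: 34618
Scenario B projection —
[period 1]
Births: 11000 × 0.205 = 2255  |  14100 × 0.187 = 2637 → total 4892
Group 2: 3300 × 0.957 = 3158
Group 3: 11000 × 0.977 = 10747
Group 4: 14100 × 0.974 = 13733
Group 5: 5600 × 0.936 + 5200 × 0.321 = 5242 + 1669 = 6911
Net migration: Group 3 − 320 → 10427; Group 5 + 540 → 7451
Population now: 0–14=4892, 15–29=3158, 30–44=10427, 45–59=13733, 60+=7451
[period 2]
Births: 3158 × 0.205 = 647  |  10427 × 0.187 = 1950 → total 2597
Group 2: 4892 × 0.957 = 4682
Group 3: 3158 × 0.977 = 3085
Group 4: 10427 × 0.974 = 10156
Group 5: 13733 × 0.936 + 7451 × 0.321 = 12854 + 2392 = 15246
Net migration: Group 3 − 320 → 2765; Group 5 + 540 → 15786
Population now: 0–14=2597, 15–29=4682, 30–44=2765, 45–59=10156, 60+=15786
Scenario B total after 2 periods: 35986
Difference B − A = 35986 − 34618 = 1368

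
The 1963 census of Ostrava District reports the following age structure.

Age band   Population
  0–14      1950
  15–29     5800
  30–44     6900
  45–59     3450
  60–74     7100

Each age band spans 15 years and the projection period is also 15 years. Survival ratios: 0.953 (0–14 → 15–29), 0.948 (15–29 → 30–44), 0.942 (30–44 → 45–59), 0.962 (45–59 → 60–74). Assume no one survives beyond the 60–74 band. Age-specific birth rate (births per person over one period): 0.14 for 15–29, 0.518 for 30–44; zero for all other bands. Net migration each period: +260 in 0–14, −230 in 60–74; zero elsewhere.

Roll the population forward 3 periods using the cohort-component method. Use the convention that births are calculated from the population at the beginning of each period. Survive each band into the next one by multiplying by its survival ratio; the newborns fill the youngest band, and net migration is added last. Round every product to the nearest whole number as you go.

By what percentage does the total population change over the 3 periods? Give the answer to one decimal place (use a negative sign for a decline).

-38.1

Period 1.
Births: 5800 × 0.14 = 812 ; 6900 × 0.518 = 3574 → 4386
15–29: 1950 × 0.953 = 1858
30–44: 5800 × 0.948 = 5498
45–59: 6900 × 0.942 = 6500
60–74: 3450 × 0.962 = 3319
Net migration: 0–14 + 260 → 4646; 60–74 − 230 → 3089
End of period: [4646, 1858, 5498, 6500, 3089]
Period 2.
Births: 1858 × 0.14 = 260 ; 5498 × 0.518 = 2848 → 3108
15–29: 4646 × 0.953 = 4428
30–44: 1858 × 0.948 = 1761
45–59: 5498 × 0.942 = 5179
60–74: 6500 × 0.962 = 6253
Net migration: 0–14 + 260 → 3368; 60–74 − 230 → 6023
End of period: [3368, 4428, 1761, 5179, 6023]
Period 3.
Births: 4428 × 0.14 = 620 ; 1761 × 0.518 = 912 → 1532
15–29: 3368 × 0.953 = 3210
30–44: 4428 × 0.948 = 4198
45–59: 1761 × 0.942 = 1659
60–74: 5179 × 0.962 = 4982
Net migration: 0–14 + 260 → 1792; 60–74 − 230 → 4752
End of period: [1792, 3210, 4198, 1659, 4752]
Total: 25200 → 15611; change = -9589; percentage change = -38.1%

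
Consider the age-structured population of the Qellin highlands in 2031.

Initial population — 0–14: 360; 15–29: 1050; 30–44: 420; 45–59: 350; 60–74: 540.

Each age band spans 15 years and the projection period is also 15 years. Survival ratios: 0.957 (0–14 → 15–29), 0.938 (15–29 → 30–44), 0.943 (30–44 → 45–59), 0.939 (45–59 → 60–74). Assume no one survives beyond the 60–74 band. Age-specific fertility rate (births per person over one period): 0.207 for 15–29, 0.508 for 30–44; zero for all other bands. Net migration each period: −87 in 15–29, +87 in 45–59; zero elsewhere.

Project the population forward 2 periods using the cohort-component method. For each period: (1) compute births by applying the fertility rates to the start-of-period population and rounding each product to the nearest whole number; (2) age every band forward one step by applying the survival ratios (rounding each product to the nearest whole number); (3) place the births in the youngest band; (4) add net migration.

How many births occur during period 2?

553

— Period 1 —
Births: 1050 × 0.207 = 217, 420 × 0.508 = 213 → total 430
15–29: 360 × 0.957 = 345
30–44: 1050 × 0.938 = 985
45–59: 420 × 0.943 = 396
60–74: 350 × 0.939 = 329
Net migration: 15–29 − 87 → 258; 45–59 + 87 → 483
Giving 430 / 258 / 985 / 483 / 329.
— Period 2 —
Births: 258 × 0.207 = 53, 985 × 0.508 = 500 → total 553
15–29: 430 × 0.957 = 412
30–44: 258 × 0.938 = 242
45–59: 985 × 0.943 = 929
60–74: 483 × 0.939 = 454
Net migration: 15–29 − 87 → 325; 45–59 + 87 → 1016
Giving 553 / 325 / 242 / 1016 / 454.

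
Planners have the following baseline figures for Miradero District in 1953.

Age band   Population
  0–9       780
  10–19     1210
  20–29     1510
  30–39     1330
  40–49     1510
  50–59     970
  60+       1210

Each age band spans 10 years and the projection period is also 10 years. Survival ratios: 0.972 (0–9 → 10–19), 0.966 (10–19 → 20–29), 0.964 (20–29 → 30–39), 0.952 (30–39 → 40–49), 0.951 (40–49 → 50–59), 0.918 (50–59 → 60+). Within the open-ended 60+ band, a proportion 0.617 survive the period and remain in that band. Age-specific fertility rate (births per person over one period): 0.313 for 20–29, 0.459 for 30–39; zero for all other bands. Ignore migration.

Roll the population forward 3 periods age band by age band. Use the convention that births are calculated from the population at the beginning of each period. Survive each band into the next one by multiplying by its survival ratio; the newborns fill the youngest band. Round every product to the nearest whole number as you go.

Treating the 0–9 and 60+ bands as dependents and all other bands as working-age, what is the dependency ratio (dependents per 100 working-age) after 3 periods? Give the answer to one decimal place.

Call the bands 1 to 7, youngest first.
[period 1]
Births: 1510 * 0.313 = 473, 1330 * 0.459 = 610 ⇒ total 1083
Band 2: 780 * 0.972 = 758
Band 3: 1210 * 0.966 = 1169
Band 4: 1510 * 0.964 = 1456
Band 5: 1330 * 0.952 = 1266
Band 6: 1510 * 0.951 = 1436
Band 7: 970 * 0.918 + 1210 * 0.617 = 890 + 747 = 1637
→ [1083, 758, 1169, 1456, 1266, 1436, 1637]
[period 2]
Births: 1169 * 0.313 = 366, 1456 * 0.459 = 668 ⇒ total 1034
Band 2: 1083 * 0.972 = 1053
Band 3: 758 * 0.966 = 732
Band 4: 1169 * 0.964 = 1127
Band 5: 1456 * 0.952 = 1386
Band 6: 1266 * 0.951 = 1204
Band 7: 1436 * 0.918 + 1637 * 0.617 = 1318 + 1010 = 2328
→ [1034, 1053, 732, 1127, 1386, 1204, 2328]
[period 3]
Births: 732 * 0.313 = 229, 1127 * 0.459 = 517 ⇒ total 746
Band 2: 1034 * 0.972 = 1005
Band 3: 1053 * 0.966 = 1017
Band 4: 732 * 0.964 = 706
Band 5: 1127 * 0.952 = 1073
Band 6: 1386 * 0.951 = 1318
Band 7: 1204 * 0.918 + 2328 * 0.617 = 1105 + 1436 = 2541
→ [746, 1005, 1017, 706, 1073, 1318, 2541]
Dependents (band 0–9 + band 60+) = 746 + 2541 = 3287; working-age = 5119; ratio = 3287/5119 × 100 = 64.2

64.2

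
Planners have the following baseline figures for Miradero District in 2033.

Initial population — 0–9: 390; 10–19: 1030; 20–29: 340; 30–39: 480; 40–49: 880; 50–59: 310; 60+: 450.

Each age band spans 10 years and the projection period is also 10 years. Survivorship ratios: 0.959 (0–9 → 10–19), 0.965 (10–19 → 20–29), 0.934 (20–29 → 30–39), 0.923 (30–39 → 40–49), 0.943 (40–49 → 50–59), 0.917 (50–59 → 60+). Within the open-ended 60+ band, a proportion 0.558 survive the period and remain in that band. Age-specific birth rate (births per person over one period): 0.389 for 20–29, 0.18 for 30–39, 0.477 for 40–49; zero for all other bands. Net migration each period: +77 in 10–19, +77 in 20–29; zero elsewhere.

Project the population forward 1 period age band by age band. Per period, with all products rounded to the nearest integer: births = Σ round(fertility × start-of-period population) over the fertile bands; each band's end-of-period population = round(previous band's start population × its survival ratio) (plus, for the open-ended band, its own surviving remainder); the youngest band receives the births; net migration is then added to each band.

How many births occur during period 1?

Numbering the bands 1..7 from youngest to oldest:
[period 1]
Births: 340 × 0.389 = 132  |  480 × 0.18 = 86  |  880 × 0.477 = 420 → total 638
Band 2: 390 × 0.959 = 374
Band 3: 1030 × 0.965 = 994
Band 4: 340 × 0.934 = 318
Band 5: 480 × 0.923 = 443
Band 6: 880 × 0.943 = 830
Band 7: 310 × 0.917 + 450 × 0.558 = 284 + 251 = 535
Net migration: Band 2 + 77 → 451; Band 3 + 77 → 1071
Population now: 0–9=638, 10–19=451, 20–29=1071, 30–39=318, 40–49=443, 50–59=830, 60+=535

638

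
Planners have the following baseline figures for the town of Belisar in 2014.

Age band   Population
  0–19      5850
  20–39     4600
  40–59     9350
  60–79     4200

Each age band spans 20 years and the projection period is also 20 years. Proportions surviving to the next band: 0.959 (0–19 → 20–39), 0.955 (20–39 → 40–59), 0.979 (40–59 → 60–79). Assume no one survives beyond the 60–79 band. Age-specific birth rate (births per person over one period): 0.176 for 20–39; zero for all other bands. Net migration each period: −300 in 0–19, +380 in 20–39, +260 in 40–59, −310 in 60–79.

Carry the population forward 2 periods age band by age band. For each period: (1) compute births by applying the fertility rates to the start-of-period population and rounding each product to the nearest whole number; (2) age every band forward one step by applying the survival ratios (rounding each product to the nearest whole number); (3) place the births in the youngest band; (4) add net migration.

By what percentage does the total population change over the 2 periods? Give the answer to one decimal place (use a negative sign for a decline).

Call the bands 1 to 4, youngest first.
Period 1.
Births: 4600 × 0.176 = 810
Band 2: 5850 × 0.959 = 5610
Band 3: 4600 × 0.955 = 4393
Band 4: 9350 × 0.979 = 9154
Net migration: Band 1 − 300 → 510; Band 2 + 380 → 5990; Band 3 + 260 → 4653; Band 4 − 310 → 8844
End of period: [510, 5990, 4653, 8844]
Period 2.
Births: 5990 × 0.176 = 1054
Band 2: 510 × 0.959 = 489
Band 3: 5990 × 0.955 = 5720
Band 4: 4653 × 0.979 = 4555
Net migration: Band 1 − 300 → 754; Band 2 + 380 → 869; Band 3 + 260 → 5980; Band 4 − 310 → 4245
End of period: [754, 869, 5980, 4245]
Total: 24000 → 11848; change = -12152; percentage change = -50.6%

-50.6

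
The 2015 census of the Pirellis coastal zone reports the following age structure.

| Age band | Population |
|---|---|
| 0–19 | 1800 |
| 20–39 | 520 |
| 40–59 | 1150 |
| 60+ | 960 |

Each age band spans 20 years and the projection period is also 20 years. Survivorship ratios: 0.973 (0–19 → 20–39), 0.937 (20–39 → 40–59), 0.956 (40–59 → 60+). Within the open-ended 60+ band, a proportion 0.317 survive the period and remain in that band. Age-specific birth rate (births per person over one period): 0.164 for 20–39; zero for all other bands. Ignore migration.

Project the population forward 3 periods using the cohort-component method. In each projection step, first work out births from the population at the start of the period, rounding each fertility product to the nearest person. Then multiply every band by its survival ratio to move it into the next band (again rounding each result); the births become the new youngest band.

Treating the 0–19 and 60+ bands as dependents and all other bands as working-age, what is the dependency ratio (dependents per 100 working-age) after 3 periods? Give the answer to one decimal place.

524.4

Let band 1 be 0–19 through band 4 = 60+.
After projecting period 1:
Births: 520 × 0.164 = 85
Band 2: 1800 × 0.973 = 1751
Band 3: 520 × 0.937 = 487
Band 4: 1150 × 0.956 + 960 × 0.317 = 1099 + 304 = 1403
Giving 85 / 1751 / 487 / 1403.
After projecting period 2:
Births: 1751 × 0.164 = 287
Band 2: 85 × 0.973 = 83
Band 3: 1751 × 0.937 = 1641
Band 4: 487 × 0.956 + 1403 × 0.317 = 466 + 445 = 911
Giving 287 / 83 / 1641 / 911.
After projecting period 3:
Births: 83 × 0.164 = 14
Band 2: 287 × 0.973 = 279
Band 3: 83 × 0.937 = 78
Band 4: 1641 × 0.956 + 911 × 0.317 = 1569 + 289 = 1858
Giving 14 / 279 / 78 / 1858.
Dependents (band 0–19 + band 60+) = 14 + 1858 = 1872; working-age = 357; ratio = 1872/357 × 100 = 524.4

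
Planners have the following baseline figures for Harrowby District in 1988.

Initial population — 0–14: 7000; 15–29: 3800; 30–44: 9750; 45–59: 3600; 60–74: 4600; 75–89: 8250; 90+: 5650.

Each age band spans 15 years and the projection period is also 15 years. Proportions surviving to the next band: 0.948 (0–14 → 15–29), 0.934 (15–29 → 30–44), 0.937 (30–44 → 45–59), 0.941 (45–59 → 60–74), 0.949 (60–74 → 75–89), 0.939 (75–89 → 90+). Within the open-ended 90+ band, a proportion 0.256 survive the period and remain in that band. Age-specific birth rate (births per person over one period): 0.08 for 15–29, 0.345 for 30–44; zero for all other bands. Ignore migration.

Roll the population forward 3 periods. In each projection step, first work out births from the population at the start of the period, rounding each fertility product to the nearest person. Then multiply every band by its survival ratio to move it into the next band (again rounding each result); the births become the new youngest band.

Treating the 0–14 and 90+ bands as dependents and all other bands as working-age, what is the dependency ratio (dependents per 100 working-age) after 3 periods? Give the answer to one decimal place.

32.2

(Groups numbered youngest = 1 to oldest = 7.)
Period 1.
Births: 3800 * 0.08 = 304 ; 9750 * 0.345 = 3364 → total 3668
Group 2: 7000 * 0.948 = 6636
Group 3: 3800 * 0.934 = 3549
Group 4: 9750 * 0.937 = 9136
Group 5: 3600 * 0.941 = 3388
Group 6: 4600 * 0.949 = 4365
Group 7: 8250 * 0.939 + 5650 * 0.256 = 7747 + 1446 = 9193
Giving 3668 / 6636 / 3549 / 9136 / 3388 / 4365 / 9193.
Period 2.
Births: 6636 * 0.08 = 531 ; 3549 * 0.345 = 1224 → total 1755
Group 2: 3668 * 0.948 = 3477
Group 3: 6636 * 0.934 = 6198
Group 4: 3549 * 0.937 = 3325
Group 5: 9136 * 0.941 = 8597
Group 6: 3388 * 0.949 = 3215
Group 7: 4365 * 0.939 + 9193 * 0.256 = 4099 + 2353 = 6452
Giving 1755 / 3477 / 6198 / 3325 / 8597 / 3215 / 6452.
Period 3.
Births: 3477 * 0.08 = 278 ; 6198 * 0.345 = 2138 → total 2416
Group 2: 1755 * 0.948 = 1664
Group 3: 3477 * 0.934 = 3248
Group 4: 6198 * 0.937 = 5808
Group 5: 3325 * 0.941 = 3129
Group 6: 8597 * 0.949 = 8159
Group 7: 3215 * 0.939 + 6452 * 0.256 = 3019 + 1652 = 4671
Giving 2416 / 1664 / 3248 / 5808 / 3129 / 8159 / 4671.
Dependents (band 0–14 + band 90+) = 2416 + 4671 = 7087; working-age = 22008; ratio = 7087/22008 × 100 = 32.2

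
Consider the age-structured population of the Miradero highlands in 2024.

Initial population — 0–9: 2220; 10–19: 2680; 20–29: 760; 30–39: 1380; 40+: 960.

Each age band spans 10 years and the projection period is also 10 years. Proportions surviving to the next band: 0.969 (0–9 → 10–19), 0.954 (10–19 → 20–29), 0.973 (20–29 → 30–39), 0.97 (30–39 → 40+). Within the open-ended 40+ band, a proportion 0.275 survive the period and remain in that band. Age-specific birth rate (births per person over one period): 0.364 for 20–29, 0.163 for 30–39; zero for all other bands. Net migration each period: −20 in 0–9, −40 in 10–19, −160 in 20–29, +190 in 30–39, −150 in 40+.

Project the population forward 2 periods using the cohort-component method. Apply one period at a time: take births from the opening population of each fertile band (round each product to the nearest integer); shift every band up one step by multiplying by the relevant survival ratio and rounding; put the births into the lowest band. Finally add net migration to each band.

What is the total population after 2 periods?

6958

Period 1:
Births: 760 × 0.364 = 277, 1380 × 0.163 = 225 ⇒ total 502
10–19: 2220 × 0.969 = 2151
20–29: 2680 × 0.954 = 2557
30–39: 760 × 0.973 = 739
40+: 1380 × 0.97 + 960 × 0.275 = 1339 + 264 = 1603
Net migration: 0–9 − 20 → 482; 10–19 − 40 → 2111; 20–29 − 160 → 2397; 30–39 + 190 → 929; 40+ − 150 → 1453
→ [482, 2111, 2397, 929, 1453]
Period 2:
Births: 2397 × 0.364 = 873, 929 × 0.163 = 151 ⇒ total 1024
10–19: 482 × 0.969 = 467
20–29: 2111 × 0.954 = 2014
30–39: 2397 × 0.973 = 2332
40+: 929 × 0.97 + 1453 × 0.275 = 901 + 400 = 1301
Net migration: 0–9 − 20 → 1004; 10–19 − 40 → 427; 20–29 − 160 → 1854; 30–39 + 190 → 2522; 40+ − 150 → 1151
→ [1004, 427, 1854, 2522, 1151]
Total after period 2: 1004 + 427 + 1854 + 2522 + 1151 = 6958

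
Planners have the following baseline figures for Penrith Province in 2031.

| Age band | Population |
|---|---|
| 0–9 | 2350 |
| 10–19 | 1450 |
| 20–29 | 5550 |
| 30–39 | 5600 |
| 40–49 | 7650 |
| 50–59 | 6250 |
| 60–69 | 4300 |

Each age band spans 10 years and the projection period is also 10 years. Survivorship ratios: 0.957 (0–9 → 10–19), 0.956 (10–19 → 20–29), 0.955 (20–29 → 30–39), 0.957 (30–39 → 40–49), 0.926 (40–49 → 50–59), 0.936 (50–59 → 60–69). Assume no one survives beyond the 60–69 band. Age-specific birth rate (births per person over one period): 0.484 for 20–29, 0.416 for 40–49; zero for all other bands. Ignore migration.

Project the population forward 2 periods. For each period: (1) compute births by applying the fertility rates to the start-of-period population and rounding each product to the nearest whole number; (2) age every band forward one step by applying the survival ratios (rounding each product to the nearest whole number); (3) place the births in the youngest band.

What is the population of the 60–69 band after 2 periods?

6631

(Bands numbered youngest = 1 to oldest = 7.)
After projecting period 1:
Births: 5550 * 0.484 = 2686 ; 7650 * 0.416 = 3182 → total 5868
Band 2: 2350 * 0.957 = 2249
Band 3: 1450 * 0.956 = 1386
Band 4: 5550 * 0.955 = 5300
Band 5: 5600 * 0.957 = 5359
Band 6: 7650 * 0.926 = 7084
Band 7: 6250 * 0.936 = 5850
Giving 5868 / 2249 / 1386 / 5300 / 5359 / 7084 / 5850.
After projecting period 2:
Births: 1386 * 0.484 = 671 ; 5359 * 0.416 = 2229 → total 2900
Band 2: 5868 * 0.957 = 5616
Band 3: 2249 * 0.956 = 2150
Band 4: 1386 * 0.955 = 1324
Band 5: 5300 * 0.957 = 5072
Band 6: 5359 * 0.926 = 4962
Band 7: 7084 * 0.936 = 6631
Giving 2900 / 5616 / 2150 / 1324 / 5072 / 4962 / 6631.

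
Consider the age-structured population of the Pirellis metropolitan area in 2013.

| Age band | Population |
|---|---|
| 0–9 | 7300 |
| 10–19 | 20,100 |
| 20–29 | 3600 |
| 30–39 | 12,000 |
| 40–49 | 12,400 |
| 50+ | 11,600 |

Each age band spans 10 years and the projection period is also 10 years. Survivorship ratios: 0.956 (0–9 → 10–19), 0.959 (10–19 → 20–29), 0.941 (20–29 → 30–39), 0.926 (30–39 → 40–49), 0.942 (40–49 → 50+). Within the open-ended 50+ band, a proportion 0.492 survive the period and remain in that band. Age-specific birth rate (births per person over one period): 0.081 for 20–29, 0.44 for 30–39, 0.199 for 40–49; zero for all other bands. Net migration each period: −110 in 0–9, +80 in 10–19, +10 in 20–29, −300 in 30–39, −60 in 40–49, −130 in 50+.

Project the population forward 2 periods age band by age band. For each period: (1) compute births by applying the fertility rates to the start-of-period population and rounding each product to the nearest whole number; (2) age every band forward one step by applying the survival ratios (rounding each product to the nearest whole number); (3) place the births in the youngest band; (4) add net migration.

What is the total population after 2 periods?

58870

Numbering the bands 1..6 from youngest to oldest:
After projecting period 1:
Births: 3600 × 0.081 = 292 ; 12000 × 0.44 = 5280 ; 12400 × 0.199 = 2468 — total 8040
Band 2: 7300 × 0.956 = 6979
Band 3: 20100 × 0.959 = 19276
Band 4: 3600 × 0.941 = 3388
Band 5: 12000 × 0.926 = 11112
Band 6: 12400 × 0.942 + 11600 × 0.492 = 11681 + 5707 = 17388
Net migration: Band 1 − 110 → 7930; Band 2 + 80 → 7059; Band 3 + 10 → 19286; Band 4 − 300 → 3088; Band 5 − 60 → 11052; Band 6 − 130 → 17258
Population now: 0–9=7930, 10–19=7059, 20–29=19286, 30–39=3088, 40–49=11052, 50+=17258
After projecting period 2:
Births: 19286 × 0.081 = 1562 ; 3088 × 0.44 = 1359 ; 11052 × 0.199 = 2199 — total 5120
Band 2: 7930 × 0.956 = 7581
Band 3: 7059 × 0.959 = 6770
Band 4: 19286 × 0.941 = 18148
Band 5: 3088 × 0.926 = 2859
Band 6: 11052 × 0.942 + 17258 × 0.492 = 10411 + 8491 = 18902
Net migration: Band 1 − 110 → 5010; Band 2 + 80 → 7661; Band 3 + 10 → 6780; Band 4 − 300 → 17848; Band 5 − 60 → 2799; Band 6 − 130 → 18772
Population now: 0–9=5010, 10–19=7661, 20–29=6780, 30–39=17848, 40–49=2799, 50+=18772
Total after period 2: 5010 + 7661 + 6780 + 17848 + 2799 + 18772 = 58870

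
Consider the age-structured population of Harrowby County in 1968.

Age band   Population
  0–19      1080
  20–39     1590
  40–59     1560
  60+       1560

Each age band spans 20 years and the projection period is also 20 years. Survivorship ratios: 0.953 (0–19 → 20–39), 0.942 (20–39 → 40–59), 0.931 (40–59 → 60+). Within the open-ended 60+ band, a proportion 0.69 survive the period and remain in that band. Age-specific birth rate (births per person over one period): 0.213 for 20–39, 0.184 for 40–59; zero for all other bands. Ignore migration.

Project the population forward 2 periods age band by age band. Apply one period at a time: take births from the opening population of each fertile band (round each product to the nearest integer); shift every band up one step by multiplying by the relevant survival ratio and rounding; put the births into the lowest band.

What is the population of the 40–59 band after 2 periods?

(Groups numbered youngest = 1 to oldest = 4.)
— Period 1 —
Births: 1590 × 0.213 = 339 ; 1560 × 0.184 = 287 → total 626
Group 2: 1080 × 0.953 = 1029
Group 3: 1590 × 0.942 = 1498
Group 4: 1560 × 0.931 + 1560 × 0.69 = 1452 + 1076 = 2528
Giving 626 / 1029 / 1498 / 2528.
— Period 2 —
Births: 1029 × 0.213 = 219 ; 1498 × 0.184 = 276 → total 495
Group 2: 626 × 0.953 = 597
Group 3: 1029 × 0.942 = 969
Group 4: 1498 × 0.931 + 2528 × 0.69 = 1395 + 1744 = 3139
Giving 495 / 597 / 969 / 3139.

969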